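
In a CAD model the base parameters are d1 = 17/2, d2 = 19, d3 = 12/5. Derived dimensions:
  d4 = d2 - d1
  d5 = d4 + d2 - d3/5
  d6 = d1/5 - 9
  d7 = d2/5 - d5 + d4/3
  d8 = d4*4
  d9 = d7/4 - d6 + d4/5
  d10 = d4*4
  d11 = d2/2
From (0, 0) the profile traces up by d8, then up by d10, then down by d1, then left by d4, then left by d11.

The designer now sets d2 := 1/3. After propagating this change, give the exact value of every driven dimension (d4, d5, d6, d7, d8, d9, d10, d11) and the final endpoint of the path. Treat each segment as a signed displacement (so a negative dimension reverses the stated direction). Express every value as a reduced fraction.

d4 = -49/6
d5 = -1247/150
d6 = -73/10
d7 = 1273/225
d8 = -98/3
d9 = 6373/900
d10 = -98/3
d11 = 1/6
endpoint = (8, -443/6)

Apply edit: d2 := 1/3
  d4 = d2 - d1 = -49/6
  d5 = d4 + d2 - d3/5 = -1247/150
  d6 = d1/5 - 9 = -73/10
  d7 = d2/5 - d5 + d4/3 = 1273/225
  d8 = d4*4 = -98/3
  d9 = d7/4 - d6 + d4/5 = 6373/900
  d10 = d4*4 = -98/3
  d11 = d2/2 = 1/6
Walk from origin (0, 0):
  seg 1: up by d8 = -98/3 → (0, -98/3)
  seg 2: up by d10 = -98/3 → (0, -196/3)
  seg 3: down by d1 = 17/2 → (0, -443/6)
  seg 4: left by d4 = -49/6 → (49/6, -443/6)
  seg 5: left by d11 = 1/6 → (8, -443/6)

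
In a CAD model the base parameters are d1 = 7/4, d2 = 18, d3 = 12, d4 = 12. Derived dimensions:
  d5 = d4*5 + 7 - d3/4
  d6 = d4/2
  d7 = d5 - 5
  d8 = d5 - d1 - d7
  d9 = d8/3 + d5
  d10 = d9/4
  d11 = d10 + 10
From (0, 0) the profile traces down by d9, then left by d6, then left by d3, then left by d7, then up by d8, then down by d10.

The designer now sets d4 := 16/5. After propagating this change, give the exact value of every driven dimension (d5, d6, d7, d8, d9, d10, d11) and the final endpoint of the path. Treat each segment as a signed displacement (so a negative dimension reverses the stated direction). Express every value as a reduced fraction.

Apply edit: d4 := 16/5
  d5 = d4*5 + 7 - d3/4 = 20
  d6 = d4/2 = 8/5
  d7 = d5 - 5 = 15
  d8 = d5 - d1 - d7 = 13/4
  d9 = d8/3 + d5 = 253/12
  d10 = d9/4 = 253/48
  d11 = d10 + 10 = 733/48
Walk from origin (0, 0):
  seg 1: down by d9 = 253/12 → (0, -253/12)
  seg 2: left by d6 = 8/5 → (-8/5, -253/12)
  seg 3: left by d3 = 12 → (-68/5, -253/12)
  seg 4: left by d7 = 15 → (-143/5, -253/12)
  seg 5: up by d8 = 13/4 → (-143/5, -107/6)
  seg 6: down by d10 = 253/48 → (-143/5, -1109/48)

d5 = 20
d6 = 8/5
d7 = 15
d8 = 13/4
d9 = 253/12
d10 = 253/48
d11 = 733/48
endpoint = (-143/5, -1109/48)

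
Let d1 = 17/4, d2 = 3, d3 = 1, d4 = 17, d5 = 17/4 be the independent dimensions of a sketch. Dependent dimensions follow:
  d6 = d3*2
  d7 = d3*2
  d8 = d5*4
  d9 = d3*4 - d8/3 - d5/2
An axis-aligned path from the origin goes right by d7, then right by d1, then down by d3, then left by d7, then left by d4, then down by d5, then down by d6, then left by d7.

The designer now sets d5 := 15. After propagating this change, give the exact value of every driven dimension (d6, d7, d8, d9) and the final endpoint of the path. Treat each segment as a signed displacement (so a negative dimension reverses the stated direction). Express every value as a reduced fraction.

d6 = 2
d7 = 2
d8 = 60
d9 = -47/2
endpoint = (-59/4, -18)

Apply edit: d5 := 15
  d6 = d3*2 = 2
  d7 = d3*2 = 2
  d8 = d5*4 = 60
  d9 = d3*4 - d8/3 - d5/2 = -47/2
Walk from origin (0, 0):
  seg 1: right by d7 = 2 → (2, 0)
  seg 2: right by d1 = 17/4 → (25/4, 0)
  seg 3: down by d3 = 1 → (25/4, -1)
  seg 4: left by d7 = 2 → (17/4, -1)
  seg 5: left by d4 = 17 → (-51/4, -1)
  seg 6: down by d5 = 15 → (-51/4, -16)
  seg 7: down by d6 = 2 → (-51/4, -18)
  seg 8: left by d7 = 2 → (-59/4, -18)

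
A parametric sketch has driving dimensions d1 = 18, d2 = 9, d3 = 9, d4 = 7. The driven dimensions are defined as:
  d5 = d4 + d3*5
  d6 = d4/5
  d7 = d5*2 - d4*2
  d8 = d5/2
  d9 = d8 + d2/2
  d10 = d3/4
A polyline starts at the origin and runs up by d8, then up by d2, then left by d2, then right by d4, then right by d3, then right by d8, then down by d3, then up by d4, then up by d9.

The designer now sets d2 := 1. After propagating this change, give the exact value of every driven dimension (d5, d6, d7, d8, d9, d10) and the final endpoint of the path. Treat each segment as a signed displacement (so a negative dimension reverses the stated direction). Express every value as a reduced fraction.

d5 = 52
d6 = 7/5
d7 = 90
d8 = 26
d9 = 53/2
d10 = 9/4
endpoint = (41, 103/2)

Apply edit: d2 := 1
  d5 = d4 + d3*5 = 52
  d6 = d4/5 = 7/5
  d7 = d5*2 - d4*2 = 90
  d8 = d5/2 = 26
  d9 = d8 + d2/2 = 53/2
  d10 = d3/4 = 9/4
Walk from origin (0, 0):
  seg 1: up by d8 = 26 → (0, 26)
  seg 2: up by d2 = 1 → (0, 27)
  seg 3: left by d2 = 1 → (-1, 27)
  seg 4: right by d4 = 7 → (6, 27)
  seg 5: right by d3 = 9 → (15, 27)
  seg 6: right by d8 = 26 → (41, 27)
  seg 7: down by d3 = 9 → (41, 18)
  seg 8: up by d4 = 7 → (41, 25)
  seg 9: up by d9 = 53/2 → (41, 103/2)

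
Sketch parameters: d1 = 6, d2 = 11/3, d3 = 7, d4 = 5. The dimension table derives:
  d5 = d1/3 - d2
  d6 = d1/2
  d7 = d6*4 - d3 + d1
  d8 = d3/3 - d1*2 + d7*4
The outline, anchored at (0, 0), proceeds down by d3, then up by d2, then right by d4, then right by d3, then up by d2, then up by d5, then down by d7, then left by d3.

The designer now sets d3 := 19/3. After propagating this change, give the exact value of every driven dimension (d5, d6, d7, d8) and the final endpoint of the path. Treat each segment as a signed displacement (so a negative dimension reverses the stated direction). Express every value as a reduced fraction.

Apply edit: d3 := 19/3
  d5 = d1/3 - d2 = -5/3
  d6 = d1/2 = 3
  d7 = d6*4 - d3 + d1 = 35/3
  d8 = d3/3 - d1*2 + d7*4 = 331/9
Walk from origin (0, 0):
  seg 1: down by d3 = 19/3 → (0, -19/3)
  seg 2: up by d2 = 11/3 → (0, -8/3)
  seg 3: right by d4 = 5 → (5, -8/3)
  seg 4: right by d3 = 19/3 → (34/3, -8/3)
  seg 5: up by d2 = 11/3 → (34/3, 1)
  seg 6: up by d5 = -5/3 → (34/3, -2/3)
  seg 7: down by d7 = 35/3 → (34/3, -37/3)
  seg 8: left by d3 = 19/3 → (5, -37/3)

d5 = -5/3
d6 = 3
d7 = 35/3
d8 = 331/9
endpoint = (5, -37/3)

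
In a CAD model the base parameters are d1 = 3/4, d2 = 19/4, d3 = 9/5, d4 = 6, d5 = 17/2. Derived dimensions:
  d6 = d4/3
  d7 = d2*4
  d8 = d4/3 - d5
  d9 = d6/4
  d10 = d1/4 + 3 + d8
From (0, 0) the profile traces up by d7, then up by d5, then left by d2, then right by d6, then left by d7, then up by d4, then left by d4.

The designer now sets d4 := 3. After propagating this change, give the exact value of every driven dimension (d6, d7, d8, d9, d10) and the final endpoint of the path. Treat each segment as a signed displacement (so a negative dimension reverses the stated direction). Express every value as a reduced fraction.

d6 = 1
d7 = 19
d8 = -15/2
d9 = 1/4
d10 = -69/16
endpoint = (-103/4, 61/2)

Apply edit: d4 := 3
  d6 = d4/3 = 1
  d7 = d2*4 = 19
  d8 = d4/3 - d5 = -15/2
  d9 = d6/4 = 1/4
  d10 = d1/4 + 3 + d8 = -69/16
Walk from origin (0, 0):
  seg 1: up by d7 = 19 → (0, 19)
  seg 2: up by d5 = 17/2 → (0, 55/2)
  seg 3: left by d2 = 19/4 → (-19/4, 55/2)
  seg 4: right by d6 = 1 → (-15/4, 55/2)
  seg 5: left by d7 = 19 → (-91/4, 55/2)
  seg 6: up by d4 = 3 → (-91/4, 61/2)
  seg 7: left by d4 = 3 → (-103/4, 61/2)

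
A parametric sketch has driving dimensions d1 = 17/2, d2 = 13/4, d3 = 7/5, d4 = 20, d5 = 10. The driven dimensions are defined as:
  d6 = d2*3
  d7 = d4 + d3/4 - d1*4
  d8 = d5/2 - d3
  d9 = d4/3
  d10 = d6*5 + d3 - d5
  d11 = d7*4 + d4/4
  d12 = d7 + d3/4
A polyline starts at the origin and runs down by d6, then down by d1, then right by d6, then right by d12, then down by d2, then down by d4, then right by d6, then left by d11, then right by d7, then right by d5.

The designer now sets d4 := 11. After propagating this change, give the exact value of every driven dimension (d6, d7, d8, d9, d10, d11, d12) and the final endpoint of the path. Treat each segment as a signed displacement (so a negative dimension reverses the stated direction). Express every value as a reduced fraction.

d6 = 39/4
d7 = -453/20
d8 = 18/5
d9 = 11/3
d10 = 803/20
d11 = -1757/20
d12 = -223/10
endpoint = (362/5, -65/2)

Apply edit: d4 := 11
  d6 = d2*3 = 39/4
  d7 = d4 + d3/4 - d1*4 = -453/20
  d8 = d5/2 - d3 = 18/5
  d9 = d4/3 = 11/3
  d10 = d6*5 + d3 - d5 = 803/20
  d11 = d7*4 + d4/4 = -1757/20
  d12 = d7 + d3/4 = -223/10
Walk from origin (0, 0):
  seg 1: down by d6 = 39/4 → (0, -39/4)
  seg 2: down by d1 = 17/2 → (0, -73/4)
  seg 3: right by d6 = 39/4 → (39/4, -73/4)
  seg 4: right by d12 = -223/10 → (-251/20, -73/4)
  seg 5: down by d2 = 13/4 → (-251/20, -43/2)
  seg 6: down by d4 = 11 → (-251/20, -65/2)
  seg 7: right by d6 = 39/4 → (-14/5, -65/2)
  seg 8: left by d11 = -1757/20 → (1701/20, -65/2)
  seg 9: right by d7 = -453/20 → (312/5, -65/2)
  seg 10: right by d5 = 10 → (362/5, -65/2)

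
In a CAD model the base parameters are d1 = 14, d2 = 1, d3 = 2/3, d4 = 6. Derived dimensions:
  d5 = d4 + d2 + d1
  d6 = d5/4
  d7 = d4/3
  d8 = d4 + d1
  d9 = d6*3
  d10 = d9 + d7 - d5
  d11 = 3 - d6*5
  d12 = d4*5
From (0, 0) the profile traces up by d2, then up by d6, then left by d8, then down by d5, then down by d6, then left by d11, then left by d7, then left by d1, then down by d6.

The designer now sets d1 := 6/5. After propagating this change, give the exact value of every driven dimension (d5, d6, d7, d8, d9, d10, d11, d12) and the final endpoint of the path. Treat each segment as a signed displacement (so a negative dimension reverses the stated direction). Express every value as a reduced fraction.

Apply edit: d1 := 6/5
  d5 = d4 + d2 + d1 = 41/5
  d6 = d5/4 = 41/20
  d7 = d4/3 = 2
  d8 = d4 + d1 = 36/5
  d9 = d6*3 = 123/20
  d10 = d9 + d7 - d5 = -1/20
  d11 = 3 - d6*5 = -29/4
  d12 = d4*5 = 30
Walk from origin (0, 0):
  seg 1: up by d2 = 1 → (0, 1)
  seg 2: up by d6 = 41/20 → (0, 61/20)
  seg 3: left by d8 = 36/5 → (-36/5, 61/20)
  seg 4: down by d5 = 41/5 → (-36/5, -103/20)
  seg 5: down by d6 = 41/20 → (-36/5, -36/5)
  seg 6: left by d11 = -29/4 → (1/20, -36/5)
  seg 7: left by d7 = 2 → (-39/20, -36/5)
  seg 8: left by d1 = 6/5 → (-63/20, -36/5)
  seg 9: down by d6 = 41/20 → (-63/20, -37/4)

d5 = 41/5
d6 = 41/20
d7 = 2
d8 = 36/5
d9 = 123/20
d10 = -1/20
d11 = -29/4
d12 = 30
endpoint = (-63/20, -37/4)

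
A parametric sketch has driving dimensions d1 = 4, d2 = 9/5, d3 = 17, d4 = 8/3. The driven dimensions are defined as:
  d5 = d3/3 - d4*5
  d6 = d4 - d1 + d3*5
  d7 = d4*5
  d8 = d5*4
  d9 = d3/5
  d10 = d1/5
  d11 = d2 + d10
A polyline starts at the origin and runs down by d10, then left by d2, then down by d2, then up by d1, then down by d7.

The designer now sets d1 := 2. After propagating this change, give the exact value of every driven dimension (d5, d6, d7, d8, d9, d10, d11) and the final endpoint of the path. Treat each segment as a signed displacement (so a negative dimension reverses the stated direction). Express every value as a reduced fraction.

d5 = -23/3
d6 = 257/3
d7 = 40/3
d8 = -92/3
d9 = 17/5
d10 = 2/5
d11 = 11/5
endpoint = (-9/5, -203/15)

Apply edit: d1 := 2
  d5 = d3/3 - d4*5 = -23/3
  d6 = d4 - d1 + d3*5 = 257/3
  d7 = d4*5 = 40/3
  d8 = d5*4 = -92/3
  d9 = d3/5 = 17/5
  d10 = d1/5 = 2/5
  d11 = d2 + d10 = 11/5
Walk from origin (0, 0):
  seg 1: down by d10 = 2/5 → (0, -2/5)
  seg 2: left by d2 = 9/5 → (-9/5, -2/5)
  seg 3: down by d2 = 9/5 → (-9/5, -11/5)
  seg 4: up by d1 = 2 → (-9/5, -1/5)
  seg 5: down by d7 = 40/3 → (-9/5, -203/15)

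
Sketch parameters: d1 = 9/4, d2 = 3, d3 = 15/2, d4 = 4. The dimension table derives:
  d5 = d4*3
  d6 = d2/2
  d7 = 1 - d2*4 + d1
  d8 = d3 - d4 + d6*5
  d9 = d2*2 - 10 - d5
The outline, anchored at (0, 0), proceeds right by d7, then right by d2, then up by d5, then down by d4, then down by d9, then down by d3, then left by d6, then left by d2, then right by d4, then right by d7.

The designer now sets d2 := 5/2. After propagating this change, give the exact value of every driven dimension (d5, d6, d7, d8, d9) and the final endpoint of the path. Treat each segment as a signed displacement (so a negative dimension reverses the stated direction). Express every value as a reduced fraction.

d5 = 12
d6 = 5/4
d7 = -27/4
d8 = 39/4
d9 = -17
endpoint = (-43/4, 35/2)

Apply edit: d2 := 5/2
  d5 = d4*3 = 12
  d6 = d2/2 = 5/4
  d7 = 1 - d2*4 + d1 = -27/4
  d8 = d3 - d4 + d6*5 = 39/4
  d9 = d2*2 - 10 - d5 = -17
Walk from origin (0, 0):
  seg 1: right by d7 = -27/4 → (-27/4, 0)
  seg 2: right by d2 = 5/2 → (-17/4, 0)
  seg 3: up by d5 = 12 → (-17/4, 12)
  seg 4: down by d4 = 4 → (-17/4, 8)
  seg 5: down by d9 = -17 → (-17/4, 25)
  seg 6: down by d3 = 15/2 → (-17/4, 35/2)
  seg 7: left by d6 = 5/4 → (-11/2, 35/2)
  seg 8: left by d2 = 5/2 → (-8, 35/2)
  seg 9: right by d4 = 4 → (-4, 35/2)
  seg 10: right by d7 = -27/4 → (-43/4, 35/2)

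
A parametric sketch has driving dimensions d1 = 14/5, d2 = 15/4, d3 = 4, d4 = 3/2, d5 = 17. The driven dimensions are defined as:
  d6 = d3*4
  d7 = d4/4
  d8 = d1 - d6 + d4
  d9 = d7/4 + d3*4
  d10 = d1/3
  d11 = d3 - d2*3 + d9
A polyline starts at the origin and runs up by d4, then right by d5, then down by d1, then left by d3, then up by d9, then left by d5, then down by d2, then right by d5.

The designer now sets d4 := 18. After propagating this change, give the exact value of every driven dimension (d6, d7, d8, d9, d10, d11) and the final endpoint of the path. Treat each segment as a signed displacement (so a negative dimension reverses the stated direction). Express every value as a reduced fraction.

Apply edit: d4 := 18
  d6 = d3*4 = 16
  d7 = d4/4 = 9/2
  d8 = d1 - d6 + d4 = 24/5
  d9 = d7/4 + d3*4 = 137/8
  d10 = d1/3 = 14/15
  d11 = d3 - d2*3 + d9 = 79/8
Walk from origin (0, 0):
  seg 1: up by d4 = 18 → (0, 18)
  seg 2: right by d5 = 17 → (17, 18)
  seg 3: down by d1 = 14/5 → (17, 76/5)
  seg 4: left by d3 = 4 → (13, 76/5)
  seg 5: up by d9 = 137/8 → (13, 1293/40)
  seg 6: left by d5 = 17 → (-4, 1293/40)
  seg 7: down by d2 = 15/4 → (-4, 1143/40)
  seg 8: right by d5 = 17 → (13, 1143/40)

d6 = 16
d7 = 9/2
d8 = 24/5
d9 = 137/8
d10 = 14/15
d11 = 79/8
endpoint = (13, 1143/40)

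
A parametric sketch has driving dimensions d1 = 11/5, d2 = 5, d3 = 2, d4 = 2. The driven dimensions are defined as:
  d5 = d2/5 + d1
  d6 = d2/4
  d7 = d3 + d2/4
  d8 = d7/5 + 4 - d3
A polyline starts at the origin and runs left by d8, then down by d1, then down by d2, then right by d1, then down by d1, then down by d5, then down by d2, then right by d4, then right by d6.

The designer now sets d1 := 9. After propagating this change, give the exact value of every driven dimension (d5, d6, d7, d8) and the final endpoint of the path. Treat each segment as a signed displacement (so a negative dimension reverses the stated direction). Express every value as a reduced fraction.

Apply edit: d1 := 9
  d5 = d2/5 + d1 = 10
  d6 = d2/4 = 5/4
  d7 = d3 + d2/4 = 13/4
  d8 = d7/5 + 4 - d3 = 53/20
Walk from origin (0, 0):
  seg 1: left by d8 = 53/20 → (-53/20, 0)
  seg 2: down by d1 = 9 → (-53/20, -9)
  seg 3: down by d2 = 5 → (-53/20, -14)
  seg 4: right by d1 = 9 → (127/20, -14)
  seg 5: down by d1 = 9 → (127/20, -23)
  seg 6: down by d5 = 10 → (127/20, -33)
  seg 7: down by d2 = 5 → (127/20, -38)
  seg 8: right by d4 = 2 → (167/20, -38)
  seg 9: right by d6 = 5/4 → (48/5, -38)

d5 = 10
d6 = 5/4
d7 = 13/4
d8 = 53/20
endpoint = (48/5, -38)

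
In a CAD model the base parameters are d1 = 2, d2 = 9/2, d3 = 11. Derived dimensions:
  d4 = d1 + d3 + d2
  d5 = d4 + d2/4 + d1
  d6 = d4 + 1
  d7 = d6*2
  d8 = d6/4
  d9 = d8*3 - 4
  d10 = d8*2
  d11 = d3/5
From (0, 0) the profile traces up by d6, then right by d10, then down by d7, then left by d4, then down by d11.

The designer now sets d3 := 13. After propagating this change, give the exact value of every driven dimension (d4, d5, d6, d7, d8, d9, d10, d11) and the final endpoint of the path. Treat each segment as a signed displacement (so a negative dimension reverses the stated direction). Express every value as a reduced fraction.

Apply edit: d3 := 13
  d4 = d1 + d3 + d2 = 39/2
  d5 = d4 + d2/4 + d1 = 181/8
  d6 = d4 + 1 = 41/2
  d7 = d6*2 = 41
  d8 = d6/4 = 41/8
  d9 = d8*3 - 4 = 91/8
  d10 = d8*2 = 41/4
  d11 = d3/5 = 13/5
Walk from origin (0, 0):
  seg 1: up by d6 = 41/2 → (0, 41/2)
  seg 2: right by d10 = 41/4 → (41/4, 41/2)
  seg 3: down by d7 = 41 → (41/4, -41/2)
  seg 4: left by d4 = 39/2 → (-37/4, -41/2)
  seg 5: down by d11 = 13/5 → (-37/4, -231/10)

d4 = 39/2
d5 = 181/8
d6 = 41/2
d7 = 41
d8 = 41/8
d9 = 91/8
d10 = 41/4
d11 = 13/5
endpoint = (-37/4, -231/10)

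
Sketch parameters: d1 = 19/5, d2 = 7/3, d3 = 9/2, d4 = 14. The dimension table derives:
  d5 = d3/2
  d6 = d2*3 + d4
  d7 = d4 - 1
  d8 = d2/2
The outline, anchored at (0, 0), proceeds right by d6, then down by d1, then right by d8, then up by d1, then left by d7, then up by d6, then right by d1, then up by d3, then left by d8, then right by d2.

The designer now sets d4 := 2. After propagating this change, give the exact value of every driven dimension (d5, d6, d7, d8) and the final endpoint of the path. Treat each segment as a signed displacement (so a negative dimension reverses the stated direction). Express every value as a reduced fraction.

d5 = 9/4
d6 = 9
d7 = 1
d8 = 7/6
endpoint = (212/15, 27/2)

Apply edit: d4 := 2
  d5 = d3/2 = 9/4
  d6 = d2*3 + d4 = 9
  d7 = d4 - 1 = 1
  d8 = d2/2 = 7/6
Walk from origin (0, 0):
  seg 1: right by d6 = 9 → (9, 0)
  seg 2: down by d1 = 19/5 → (9, -19/5)
  seg 3: right by d8 = 7/6 → (61/6, -19/5)
  seg 4: up by d1 = 19/5 → (61/6, 0)
  seg 5: left by d7 = 1 → (55/6, 0)
  seg 6: up by d6 = 9 → (55/6, 9)
  seg 7: right by d1 = 19/5 → (389/30, 9)
  seg 8: up by d3 = 9/2 → (389/30, 27/2)
  seg 9: left by d8 = 7/6 → (59/5, 27/2)
  seg 10: right by d2 = 7/3 → (212/15, 27/2)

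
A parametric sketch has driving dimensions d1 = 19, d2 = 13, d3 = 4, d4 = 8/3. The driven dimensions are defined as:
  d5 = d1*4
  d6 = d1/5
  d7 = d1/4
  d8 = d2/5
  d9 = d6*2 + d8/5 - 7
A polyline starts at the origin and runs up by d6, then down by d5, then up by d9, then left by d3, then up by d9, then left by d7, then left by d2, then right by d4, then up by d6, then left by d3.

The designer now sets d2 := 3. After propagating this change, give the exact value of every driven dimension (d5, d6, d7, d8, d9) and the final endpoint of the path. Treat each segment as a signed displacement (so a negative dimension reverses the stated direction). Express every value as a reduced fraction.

Apply edit: d2 := 3
  d5 = d1*4 = 76
  d6 = d1/5 = 19/5
  d7 = d1/4 = 19/4
  d8 = d2/5 = 3/5
  d9 = d6*2 + d8/5 - 7 = 18/25
Walk from origin (0, 0):
  seg 1: up by d6 = 19/5 → (0, 19/5)
  seg 2: down by d5 = 76 → (0, -361/5)
  seg 3: up by d9 = 18/25 → (0, -1787/25)
  seg 4: left by d3 = 4 → (-4, -1787/25)
  seg 5: up by d9 = 18/25 → (-4, -1769/25)
  seg 6: left by d7 = 19/4 → (-35/4, -1769/25)
  seg 7: left by d2 = 3 → (-47/4, -1769/25)
  seg 8: right by d4 = 8/3 → (-109/12, -1769/25)
  seg 9: up by d6 = 19/5 → (-109/12, -1674/25)
  seg 10: left by d3 = 4 → (-157/12, -1674/25)

d5 = 76
d6 = 19/5
d7 = 19/4
d8 = 3/5
d9 = 18/25
endpoint = (-157/12, -1674/25)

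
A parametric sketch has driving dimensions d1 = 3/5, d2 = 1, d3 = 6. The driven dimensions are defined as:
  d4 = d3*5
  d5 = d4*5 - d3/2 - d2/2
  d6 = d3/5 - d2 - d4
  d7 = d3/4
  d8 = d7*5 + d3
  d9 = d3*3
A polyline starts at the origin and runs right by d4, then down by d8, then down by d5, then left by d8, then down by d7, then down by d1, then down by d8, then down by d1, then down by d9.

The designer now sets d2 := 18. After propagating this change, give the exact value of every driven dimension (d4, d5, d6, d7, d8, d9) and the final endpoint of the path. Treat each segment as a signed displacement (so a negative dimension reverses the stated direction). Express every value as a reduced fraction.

Apply edit: d2 := 18
  d4 = d3*5 = 30
  d5 = d4*5 - d3/2 - d2/2 = 138
  d6 = d3/5 - d2 - d4 = -234/5
  d7 = d3/4 = 3/2
  d8 = d7*5 + d3 = 27/2
  d9 = d3*3 = 18
Walk from origin (0, 0):
  seg 1: right by d4 = 30 → (30, 0)
  seg 2: down by d8 = 27/2 → (30, -27/2)
  seg 3: down by d5 = 138 → (30, -303/2)
  seg 4: left by d8 = 27/2 → (33/2, -303/2)
  seg 5: down by d7 = 3/2 → (33/2, -153)
  seg 6: down by d1 = 3/5 → (33/2, -768/5)
  seg 7: down by d8 = 27/2 → (33/2, -1671/10)
  seg 8: down by d1 = 3/5 → (33/2, -1677/10)
  seg 9: down by d9 = 18 → (33/2, -1857/10)

d4 = 30
d5 = 138
d6 = -234/5
d7 = 3/2
d8 = 27/2
d9 = 18
endpoint = (33/2, -1857/10)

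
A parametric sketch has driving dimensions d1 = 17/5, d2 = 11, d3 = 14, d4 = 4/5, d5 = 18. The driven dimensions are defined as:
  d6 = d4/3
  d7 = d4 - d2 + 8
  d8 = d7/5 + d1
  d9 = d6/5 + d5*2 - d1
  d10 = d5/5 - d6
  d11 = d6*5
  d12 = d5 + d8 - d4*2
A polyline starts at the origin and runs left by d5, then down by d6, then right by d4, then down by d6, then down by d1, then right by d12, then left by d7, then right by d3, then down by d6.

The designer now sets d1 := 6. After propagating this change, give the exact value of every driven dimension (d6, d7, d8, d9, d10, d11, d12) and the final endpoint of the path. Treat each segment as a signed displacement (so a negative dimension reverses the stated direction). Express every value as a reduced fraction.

Apply edit: d1 := 6
  d6 = d4/3 = 4/15
  d7 = d4 - d2 + 8 = -11/5
  d8 = d7/5 + d1 = 139/25
  d9 = d6/5 + d5*2 - d1 = 2254/75
  d10 = d5/5 - d6 = 10/3
  d11 = d6*5 = 4/3
  d12 = d5 + d8 - d4*2 = 549/25
Walk from origin (0, 0):
  seg 1: left by d5 = 18 → (-18, 0)
  seg 2: down by d6 = 4/15 → (-18, -4/15)
  seg 3: right by d4 = 4/5 → (-86/5, -4/15)
  seg 4: down by d6 = 4/15 → (-86/5, -8/15)
  seg 5: down by d1 = 6 → (-86/5, -98/15)
  seg 6: right by d12 = 549/25 → (119/25, -98/15)
  seg 7: left by d7 = -11/5 → (174/25, -98/15)
  seg 8: right by d3 = 14 → (524/25, -98/15)
  seg 9: down by d6 = 4/15 → (524/25, -34/5)

d6 = 4/15
d7 = -11/5
d8 = 139/25
d9 = 2254/75
d10 = 10/3
d11 = 4/3
d12 = 549/25
endpoint = (524/25, -34/5)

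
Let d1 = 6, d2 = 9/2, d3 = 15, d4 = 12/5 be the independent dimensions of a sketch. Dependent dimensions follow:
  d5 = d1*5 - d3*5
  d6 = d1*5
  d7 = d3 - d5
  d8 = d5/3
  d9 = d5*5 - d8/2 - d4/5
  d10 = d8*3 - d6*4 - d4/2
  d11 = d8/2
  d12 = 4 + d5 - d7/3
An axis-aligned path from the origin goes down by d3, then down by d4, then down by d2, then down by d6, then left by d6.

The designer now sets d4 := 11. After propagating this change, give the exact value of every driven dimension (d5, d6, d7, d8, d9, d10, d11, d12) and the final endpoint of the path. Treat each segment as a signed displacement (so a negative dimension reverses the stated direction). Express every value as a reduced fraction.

d5 = -45
d6 = 30
d7 = 60
d8 = -15
d9 = -2197/10
d10 = -341/2
d11 = -15/2
d12 = -61
endpoint = (-30, -121/2)

Apply edit: d4 := 11
  d5 = d1*5 - d3*5 = -45
  d6 = d1*5 = 30
  d7 = d3 - d5 = 60
  d8 = d5/3 = -15
  d9 = d5*5 - d8/2 - d4/5 = -2197/10
  d10 = d8*3 - d6*4 - d4/2 = -341/2
  d11 = d8/2 = -15/2
  d12 = 4 + d5 - d7/3 = -61
Walk from origin (0, 0):
  seg 1: down by d3 = 15 → (0, -15)
  seg 2: down by d4 = 11 → (0, -26)
  seg 3: down by d2 = 9/2 → (0, -61/2)
  seg 4: down by d6 = 30 → (0, -121/2)
  seg 5: left by d6 = 30 → (-30, -121/2)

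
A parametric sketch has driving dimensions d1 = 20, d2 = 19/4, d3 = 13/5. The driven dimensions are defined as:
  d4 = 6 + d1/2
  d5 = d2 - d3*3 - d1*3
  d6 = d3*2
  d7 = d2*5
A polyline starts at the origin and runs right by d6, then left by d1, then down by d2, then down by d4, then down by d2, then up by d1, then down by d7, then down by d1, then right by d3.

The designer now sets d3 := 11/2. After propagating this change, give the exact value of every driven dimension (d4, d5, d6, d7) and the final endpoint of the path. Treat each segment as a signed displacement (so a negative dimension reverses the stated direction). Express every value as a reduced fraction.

Apply edit: d3 := 11/2
  d4 = 6 + d1/2 = 16
  d5 = d2 - d3*3 - d1*3 = -287/4
  d6 = d3*2 = 11
  d7 = d2*5 = 95/4
Walk from origin (0, 0):
  seg 1: right by d6 = 11 → (11, 0)
  seg 2: left by d1 = 20 → (-9, 0)
  seg 3: down by d2 = 19/4 → (-9, -19/4)
  seg 4: down by d4 = 16 → (-9, -83/4)
  seg 5: down by d2 = 19/4 → (-9, -51/2)
  seg 6: up by d1 = 20 → (-9, -11/2)
  seg 7: down by d7 = 95/4 → (-9, -117/4)
  seg 8: down by d1 = 20 → (-9, -197/4)
  seg 9: right by d3 = 11/2 → (-7/2, -197/4)

d4 = 16
d5 = -287/4
d6 = 11
d7 = 95/4
endpoint = (-7/2, -197/4)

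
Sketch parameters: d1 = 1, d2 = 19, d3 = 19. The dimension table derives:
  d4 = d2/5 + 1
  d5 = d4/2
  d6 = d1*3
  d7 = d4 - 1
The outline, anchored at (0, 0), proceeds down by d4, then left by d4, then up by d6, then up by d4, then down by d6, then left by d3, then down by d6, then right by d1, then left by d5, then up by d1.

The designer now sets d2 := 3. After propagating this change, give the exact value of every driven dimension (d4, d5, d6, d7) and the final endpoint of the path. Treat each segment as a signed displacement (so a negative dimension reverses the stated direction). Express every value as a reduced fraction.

d4 = 8/5
d5 = 4/5
d6 = 3
d7 = 3/5
endpoint = (-102/5, -2)

Apply edit: d2 := 3
  d4 = d2/5 + 1 = 8/5
  d5 = d4/2 = 4/5
  d6 = d1*3 = 3
  d7 = d4 - 1 = 3/5
Walk from origin (0, 0):
  seg 1: down by d4 = 8/5 → (0, -8/5)
  seg 2: left by d4 = 8/5 → (-8/5, -8/5)
  seg 3: up by d6 = 3 → (-8/5, 7/5)
  seg 4: up by d4 = 8/5 → (-8/5, 3)
  seg 5: down by d6 = 3 → (-8/5, 0)
  seg 6: left by d3 = 19 → (-103/5, 0)
  seg 7: down by d6 = 3 → (-103/5, -3)
  seg 8: right by d1 = 1 → (-98/5, -3)
  seg 9: left by d5 = 4/5 → (-102/5, -3)
  seg 10: up by d1 = 1 → (-102/5, -2)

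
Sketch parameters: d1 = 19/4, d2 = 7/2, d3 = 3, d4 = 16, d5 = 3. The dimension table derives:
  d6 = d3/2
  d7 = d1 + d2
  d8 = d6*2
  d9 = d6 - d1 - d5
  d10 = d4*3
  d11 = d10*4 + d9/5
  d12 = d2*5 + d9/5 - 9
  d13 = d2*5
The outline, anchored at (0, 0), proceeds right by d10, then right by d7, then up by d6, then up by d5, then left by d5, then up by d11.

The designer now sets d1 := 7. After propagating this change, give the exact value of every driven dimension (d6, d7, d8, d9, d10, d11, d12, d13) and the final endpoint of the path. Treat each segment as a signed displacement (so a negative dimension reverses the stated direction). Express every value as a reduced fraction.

Apply edit: d1 := 7
  d6 = d3/2 = 3/2
  d7 = d1 + d2 = 21/2
  d8 = d6*2 = 3
  d9 = d6 - d1 - d5 = -17/2
  d10 = d4*3 = 48
  d11 = d10*4 + d9/5 = 1903/10
  d12 = d2*5 + d9/5 - 9 = 34/5
  d13 = d2*5 = 35/2
Walk from origin (0, 0):
  seg 1: right by d10 = 48 → (48, 0)
  seg 2: right by d7 = 21/2 → (117/2, 0)
  seg 3: up by d6 = 3/2 → (117/2, 3/2)
  seg 4: up by d5 = 3 → (117/2, 9/2)
  seg 5: left by d5 = 3 → (111/2, 9/2)
  seg 6: up by d11 = 1903/10 → (111/2, 974/5)

d6 = 3/2
d7 = 21/2
d8 = 3
d9 = -17/2
d10 = 48
d11 = 1903/10
d12 = 34/5
d13 = 35/2
endpoint = (111/2, 974/5)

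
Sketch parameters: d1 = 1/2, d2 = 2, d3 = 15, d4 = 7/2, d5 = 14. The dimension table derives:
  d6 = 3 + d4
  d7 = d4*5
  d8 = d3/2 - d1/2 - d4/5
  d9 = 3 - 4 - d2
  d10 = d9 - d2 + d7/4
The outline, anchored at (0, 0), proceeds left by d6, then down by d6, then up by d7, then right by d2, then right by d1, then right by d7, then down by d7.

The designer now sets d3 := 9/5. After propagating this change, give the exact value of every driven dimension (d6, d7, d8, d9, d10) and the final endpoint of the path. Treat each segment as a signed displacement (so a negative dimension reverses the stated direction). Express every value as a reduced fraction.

Apply edit: d3 := 9/5
  d6 = 3 + d4 = 13/2
  d7 = d4*5 = 35/2
  d8 = d3/2 - d1/2 - d4/5 = -1/20
  d9 = 3 - 4 - d2 = -3
  d10 = d9 - d2 + d7/4 = -5/8
Walk from origin (0, 0):
  seg 1: left by d6 = 13/2 → (-13/2, 0)
  seg 2: down by d6 = 13/2 → (-13/2, -13/2)
  seg 3: up by d7 = 35/2 → (-13/2, 11)
  seg 4: right by d2 = 2 → (-9/2, 11)
  seg 5: right by d1 = 1/2 → (-4, 11)
  seg 6: right by d7 = 35/2 → (27/2, 11)
  seg 7: down by d7 = 35/2 → (27/2, -13/2)

d6 = 13/2
d7 = 35/2
d8 = -1/20
d9 = -3
d10 = -5/8
endpoint = (27/2, -13/2)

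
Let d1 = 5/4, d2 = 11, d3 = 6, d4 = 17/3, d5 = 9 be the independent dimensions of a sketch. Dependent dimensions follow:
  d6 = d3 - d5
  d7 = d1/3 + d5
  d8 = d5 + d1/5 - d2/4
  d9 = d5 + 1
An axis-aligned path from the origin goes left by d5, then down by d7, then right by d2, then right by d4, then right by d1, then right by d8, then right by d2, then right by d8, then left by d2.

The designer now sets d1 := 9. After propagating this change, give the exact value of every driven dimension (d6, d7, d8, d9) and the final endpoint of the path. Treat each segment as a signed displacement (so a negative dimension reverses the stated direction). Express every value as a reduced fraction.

Apply edit: d1 := 9
  d6 = d3 - d5 = -3
  d7 = d1/3 + d5 = 12
  d8 = d5 + d1/5 - d2/4 = 161/20
  d9 = d5 + 1 = 10
Walk from origin (0, 0):
  seg 1: left by d5 = 9 → (-9, 0)
  seg 2: down by d7 = 12 → (-9, -12)
  seg 3: right by d2 = 11 → (2, -12)
  seg 4: right by d4 = 17/3 → (23/3, -12)
  seg 5: right by d1 = 9 → (50/3, -12)
  seg 6: right by d8 = 161/20 → (1483/60, -12)
  seg 7: right by d2 = 11 → (2143/60, -12)
  seg 8: right by d8 = 161/20 → (1313/30, -12)
  seg 9: left by d2 = 11 → (983/30, -12)

d6 = -3
d7 = 12
d8 = 161/20
d9 = 10
endpoint = (983/30, -12)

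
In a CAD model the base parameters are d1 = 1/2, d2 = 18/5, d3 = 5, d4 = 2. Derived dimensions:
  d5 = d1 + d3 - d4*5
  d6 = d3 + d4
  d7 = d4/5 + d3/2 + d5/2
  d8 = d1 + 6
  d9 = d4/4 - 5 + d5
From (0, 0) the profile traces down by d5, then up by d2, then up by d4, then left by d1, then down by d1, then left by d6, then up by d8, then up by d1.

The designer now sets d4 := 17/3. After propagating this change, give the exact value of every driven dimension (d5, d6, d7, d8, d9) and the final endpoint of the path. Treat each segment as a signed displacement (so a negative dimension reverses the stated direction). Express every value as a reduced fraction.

Apply edit: d4 := 17/3
  d5 = d1 + d3 - d4*5 = -137/6
  d6 = d3 + d4 = 32/3
  d7 = d4/5 + d3/2 + d5/2 = -467/60
  d8 = d1 + 6 = 13/2
  d9 = d4/4 - 5 + d5 = -317/12
Walk from origin (0, 0):
  seg 1: down by d5 = -137/6 → (0, 137/6)
  seg 2: up by d2 = 18/5 → (0, 793/30)
  seg 3: up by d4 = 17/3 → (0, 321/10)
  seg 4: left by d1 = 1/2 → (-1/2, 321/10)
  seg 5: down by d1 = 1/2 → (-1/2, 158/5)
  seg 6: left by d6 = 32/3 → (-67/6, 158/5)
  seg 7: up by d8 = 13/2 → (-67/6, 381/10)
  seg 8: up by d1 = 1/2 → (-67/6, 193/5)

d5 = -137/6
d6 = 32/3
d7 = -467/60
d8 = 13/2
d9 = -317/12
endpoint = (-67/6, 193/5)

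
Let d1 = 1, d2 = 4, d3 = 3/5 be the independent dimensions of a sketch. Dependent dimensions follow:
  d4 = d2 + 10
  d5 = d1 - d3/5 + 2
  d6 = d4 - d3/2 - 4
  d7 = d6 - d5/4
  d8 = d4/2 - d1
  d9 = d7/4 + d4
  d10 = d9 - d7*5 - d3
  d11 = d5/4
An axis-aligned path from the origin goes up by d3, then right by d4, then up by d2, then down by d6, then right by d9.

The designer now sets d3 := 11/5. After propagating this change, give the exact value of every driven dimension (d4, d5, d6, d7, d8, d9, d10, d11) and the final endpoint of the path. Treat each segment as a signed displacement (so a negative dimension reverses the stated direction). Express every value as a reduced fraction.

Apply edit: d3 := 11/5
  d4 = d2 + 10 = 14
  d5 = d1 - d3/5 + 2 = 64/25
  d6 = d4 - d3/2 - 4 = 89/10
  d7 = d6 - d5/4 = 413/50
  d8 = d4/2 - d1 = 6
  d9 = d7/4 + d4 = 3213/200
  d10 = d9 - d7*5 - d3 = -5487/200
  d11 = d5/4 = 16/25
Walk from origin (0, 0):
  seg 1: up by d3 = 11/5 → (0, 11/5)
  seg 2: right by d4 = 14 → (14, 11/5)
  seg 3: up by d2 = 4 → (14, 31/5)
  seg 4: down by d6 = 89/10 → (14, -27/10)
  seg 5: right by d9 = 3213/200 → (6013/200, -27/10)

d4 = 14
d5 = 64/25
d6 = 89/10
d7 = 413/50
d8 = 6
d9 = 3213/200
d10 = -5487/200
d11 = 16/25
endpoint = (6013/200, -27/10)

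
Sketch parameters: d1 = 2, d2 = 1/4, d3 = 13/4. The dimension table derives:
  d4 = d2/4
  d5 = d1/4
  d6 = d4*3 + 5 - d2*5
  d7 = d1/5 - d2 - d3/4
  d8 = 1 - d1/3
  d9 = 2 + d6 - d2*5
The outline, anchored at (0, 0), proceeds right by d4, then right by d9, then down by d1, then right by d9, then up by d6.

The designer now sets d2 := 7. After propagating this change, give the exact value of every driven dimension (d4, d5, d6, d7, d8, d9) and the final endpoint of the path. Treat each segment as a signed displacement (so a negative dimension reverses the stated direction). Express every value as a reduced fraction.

d4 = 7/4
d5 = 1/2
d6 = -99/4
d7 = -593/80
d8 = 1/3
d9 = -231/4
endpoint = (-455/4, -107/4)

Apply edit: d2 := 7
  d4 = d2/4 = 7/4
  d5 = d1/4 = 1/2
  d6 = d4*3 + 5 - d2*5 = -99/4
  d7 = d1/5 - d2 - d3/4 = -593/80
  d8 = 1 - d1/3 = 1/3
  d9 = 2 + d6 - d2*5 = -231/4
Walk from origin (0, 0):
  seg 1: right by d4 = 7/4 → (7/4, 0)
  seg 2: right by d9 = -231/4 → (-56, 0)
  seg 3: down by d1 = 2 → (-56, -2)
  seg 4: right by d9 = -231/4 → (-455/4, -2)
  seg 5: up by d6 = -99/4 → (-455/4, -107/4)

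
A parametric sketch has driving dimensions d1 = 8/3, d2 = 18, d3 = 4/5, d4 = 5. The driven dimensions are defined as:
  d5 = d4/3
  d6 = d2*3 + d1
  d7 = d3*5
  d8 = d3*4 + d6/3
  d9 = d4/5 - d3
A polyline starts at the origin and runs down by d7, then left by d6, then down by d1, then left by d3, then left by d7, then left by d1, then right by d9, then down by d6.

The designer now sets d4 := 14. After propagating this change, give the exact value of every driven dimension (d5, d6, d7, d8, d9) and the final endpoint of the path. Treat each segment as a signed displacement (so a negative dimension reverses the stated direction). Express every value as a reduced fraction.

Apply edit: d4 := 14
  d5 = d4/3 = 14/3
  d6 = d2*3 + d1 = 170/3
  d7 = d3*5 = 4
  d8 = d3*4 + d6/3 = 994/45
  d9 = d4/5 - d3 = 2
Walk from origin (0, 0):
  seg 1: down by d7 = 4 → (0, -4)
  seg 2: left by d6 = 170/3 → (-170/3, -4)
  seg 3: down by d1 = 8/3 → (-170/3, -20/3)
  seg 4: left by d3 = 4/5 → (-862/15, -20/3)
  seg 5: left by d7 = 4 → (-922/15, -20/3)
  seg 6: left by d1 = 8/3 → (-962/15, -20/3)
  seg 7: right by d9 = 2 → (-932/15, -20/3)
  seg 8: down by d6 = 170/3 → (-932/15, -190/3)

d5 = 14/3
d6 = 170/3
d7 = 4
d8 = 994/45
d9 = 2
endpoint = (-932/15, -190/3)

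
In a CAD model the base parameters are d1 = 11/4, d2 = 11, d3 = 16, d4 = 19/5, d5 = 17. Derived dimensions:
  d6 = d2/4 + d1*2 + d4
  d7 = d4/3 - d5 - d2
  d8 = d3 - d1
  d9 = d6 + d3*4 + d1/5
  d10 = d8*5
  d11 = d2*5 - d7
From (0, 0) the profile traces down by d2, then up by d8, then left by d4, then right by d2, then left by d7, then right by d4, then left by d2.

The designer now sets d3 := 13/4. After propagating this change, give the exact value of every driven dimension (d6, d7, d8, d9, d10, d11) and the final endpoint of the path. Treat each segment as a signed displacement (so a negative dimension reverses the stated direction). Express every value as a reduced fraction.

Apply edit: d3 := 13/4
  d6 = d2/4 + d1*2 + d4 = 241/20
  d7 = d4/3 - d5 - d2 = -401/15
  d8 = d3 - d1 = 1/2
  d9 = d6 + d3*4 + d1/5 = 128/5
  d10 = d8*5 = 5/2
  d11 = d2*5 - d7 = 1226/15
Walk from origin (0, 0):
  seg 1: down by d2 = 11 → (0, -11)
  seg 2: up by d8 = 1/2 → (0, -21/2)
  seg 3: left by d4 = 19/5 → (-19/5, -21/2)
  seg 4: right by d2 = 11 → (36/5, -21/2)
  seg 5: left by d7 = -401/15 → (509/15, -21/2)
  seg 6: right by d4 = 19/5 → (566/15, -21/2)
  seg 7: left by d2 = 11 → (401/15, -21/2)

d6 = 241/20
d7 = -401/15
d8 = 1/2
d9 = 128/5
d10 = 5/2
d11 = 1226/15
endpoint = (401/15, -21/2)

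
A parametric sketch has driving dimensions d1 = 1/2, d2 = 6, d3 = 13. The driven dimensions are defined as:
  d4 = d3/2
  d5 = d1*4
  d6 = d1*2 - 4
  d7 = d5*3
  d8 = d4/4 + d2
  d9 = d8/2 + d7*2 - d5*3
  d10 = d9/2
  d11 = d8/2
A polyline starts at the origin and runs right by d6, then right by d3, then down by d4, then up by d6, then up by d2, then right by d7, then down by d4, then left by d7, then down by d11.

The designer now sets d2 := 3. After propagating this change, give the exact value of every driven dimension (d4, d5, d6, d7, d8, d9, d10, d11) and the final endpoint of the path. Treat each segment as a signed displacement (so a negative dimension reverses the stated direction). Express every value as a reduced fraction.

d4 = 13/2
d5 = 2
d6 = -3
d7 = 6
d8 = 37/8
d9 = 133/16
d10 = 133/32
d11 = 37/16
endpoint = (10, -245/16)

Apply edit: d2 := 3
  d4 = d3/2 = 13/2
  d5 = d1*4 = 2
  d6 = d1*2 - 4 = -3
  d7 = d5*3 = 6
  d8 = d4/4 + d2 = 37/8
  d9 = d8/2 + d7*2 - d5*3 = 133/16
  d10 = d9/2 = 133/32
  d11 = d8/2 = 37/16
Walk from origin (0, 0):
  seg 1: right by d6 = -3 → (-3, 0)
  seg 2: right by d3 = 13 → (10, 0)
  seg 3: down by d4 = 13/2 → (10, -13/2)
  seg 4: up by d6 = -3 → (10, -19/2)
  seg 5: up by d2 = 3 → (10, -13/2)
  seg 6: right by d7 = 6 → (16, -13/2)
  seg 7: down by d4 = 13/2 → (16, -13)
  seg 8: left by d7 = 6 → (10, -13)
  seg 9: down by d11 = 37/16 → (10, -245/16)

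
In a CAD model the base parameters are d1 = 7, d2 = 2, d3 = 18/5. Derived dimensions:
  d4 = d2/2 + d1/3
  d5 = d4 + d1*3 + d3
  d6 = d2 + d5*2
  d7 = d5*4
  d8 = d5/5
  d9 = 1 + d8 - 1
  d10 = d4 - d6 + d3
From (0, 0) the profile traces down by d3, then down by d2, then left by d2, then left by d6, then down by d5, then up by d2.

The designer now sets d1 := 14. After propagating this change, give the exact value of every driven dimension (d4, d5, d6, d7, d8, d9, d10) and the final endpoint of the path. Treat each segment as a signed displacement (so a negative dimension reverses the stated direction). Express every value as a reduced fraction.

Apply edit: d1 := 14
  d4 = d2/2 + d1/3 = 17/3
  d5 = d4 + d1*3 + d3 = 769/15
  d6 = d2 + d5*2 = 1568/15
  d7 = d5*4 = 3076/15
  d8 = d5/5 = 769/75
  d9 = 1 + d8 - 1 = 769/75
  d10 = d4 - d6 + d3 = -1429/15
Walk from origin (0, 0):
  seg 1: down by d3 = 18/5 → (0, -18/5)
  seg 2: down by d2 = 2 → (0, -28/5)
  seg 3: left by d2 = 2 → (-2, -28/5)
  seg 4: left by d6 = 1568/15 → (-1598/15, -28/5)
  seg 5: down by d5 = 769/15 → (-1598/15, -853/15)
  seg 6: up by d2 = 2 → (-1598/15, -823/15)

d4 = 17/3
d5 = 769/15
d6 = 1568/15
d7 = 3076/15
d8 = 769/75
d9 = 769/75
d10 = -1429/15
endpoint = (-1598/15, -823/15)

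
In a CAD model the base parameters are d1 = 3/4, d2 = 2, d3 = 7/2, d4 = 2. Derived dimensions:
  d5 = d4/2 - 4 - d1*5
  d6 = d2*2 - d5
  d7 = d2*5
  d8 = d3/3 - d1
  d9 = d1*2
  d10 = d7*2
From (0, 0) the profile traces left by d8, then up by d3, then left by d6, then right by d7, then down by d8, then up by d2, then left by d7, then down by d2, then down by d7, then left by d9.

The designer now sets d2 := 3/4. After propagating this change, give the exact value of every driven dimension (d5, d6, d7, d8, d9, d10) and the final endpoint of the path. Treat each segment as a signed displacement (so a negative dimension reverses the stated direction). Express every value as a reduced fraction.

d5 = -27/4
d6 = 33/4
d7 = 15/4
d8 = 5/12
d9 = 3/2
d10 = 15/2
endpoint = (-61/6, -2/3)

Apply edit: d2 := 3/4
  d5 = d4/2 - 4 - d1*5 = -27/4
  d6 = d2*2 - d5 = 33/4
  d7 = d2*5 = 15/4
  d8 = d3/3 - d1 = 5/12
  d9 = d1*2 = 3/2
  d10 = d7*2 = 15/2
Walk from origin (0, 0):
  seg 1: left by d8 = 5/12 → (-5/12, 0)
  seg 2: up by d3 = 7/2 → (-5/12, 7/2)
  seg 3: left by d6 = 33/4 → (-26/3, 7/2)
  seg 4: right by d7 = 15/4 → (-59/12, 7/2)
  seg 5: down by d8 = 5/12 → (-59/12, 37/12)
  seg 6: up by d2 = 3/4 → (-59/12, 23/6)
  seg 7: left by d7 = 15/4 → (-26/3, 23/6)
  seg 8: down by d2 = 3/4 → (-26/3, 37/12)
  seg 9: down by d7 = 15/4 → (-26/3, -2/3)
  seg 10: left by d9 = 3/2 → (-61/6, -2/3)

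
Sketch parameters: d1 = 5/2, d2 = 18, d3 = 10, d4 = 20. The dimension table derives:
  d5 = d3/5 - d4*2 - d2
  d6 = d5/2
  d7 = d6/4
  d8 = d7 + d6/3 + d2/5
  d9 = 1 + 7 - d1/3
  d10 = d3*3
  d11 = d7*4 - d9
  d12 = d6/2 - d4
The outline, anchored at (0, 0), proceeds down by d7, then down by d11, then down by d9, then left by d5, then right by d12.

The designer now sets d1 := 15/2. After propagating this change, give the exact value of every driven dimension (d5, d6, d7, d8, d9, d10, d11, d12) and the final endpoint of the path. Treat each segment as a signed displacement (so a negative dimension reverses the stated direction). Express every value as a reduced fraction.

Apply edit: d1 := 15/2
  d5 = d3/5 - d4*2 - d2 = -56
  d6 = d5/2 = -28
  d7 = d6/4 = -7
  d8 = d7 + d6/3 + d2/5 = -191/15
  d9 = 1 + 7 - d1/3 = 11/2
  d10 = d3*3 = 30
  d11 = d7*4 - d9 = -67/2
  d12 = d6/2 - d4 = -34
Walk from origin (0, 0):
  seg 1: down by d7 = -7 → (0, 7)
  seg 2: down by d11 = -67/2 → (0, 81/2)
  seg 3: down by d9 = 11/2 → (0, 35)
  seg 4: left by d5 = -56 → (56, 35)
  seg 5: right by d12 = -34 → (22, 35)

d5 = -56
d6 = -28
d7 = -7
d8 = -191/15
d9 = 11/2
d10 = 30
d11 = -67/2
d12 = -34
endpoint = (22, 35)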